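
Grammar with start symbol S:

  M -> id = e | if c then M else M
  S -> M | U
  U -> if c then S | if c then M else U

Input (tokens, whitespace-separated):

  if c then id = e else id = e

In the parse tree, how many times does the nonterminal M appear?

[S [M if c then [M id = e] else [M id = e]]]

3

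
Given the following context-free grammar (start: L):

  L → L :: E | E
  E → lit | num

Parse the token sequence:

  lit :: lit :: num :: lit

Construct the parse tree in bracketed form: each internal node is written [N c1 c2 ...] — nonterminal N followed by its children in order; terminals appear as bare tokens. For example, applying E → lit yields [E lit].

L
L :: E
L :: E :: E
L :: E :: E :: E
E :: E :: E :: E
lit :: E :: E :: E
lit :: lit :: E :: E
lit :: lit :: num :: E
lit :: lit :: num :: lit

[L [L [L [L [E lit]] :: [E lit]] :: [E num]] :: [E lit]]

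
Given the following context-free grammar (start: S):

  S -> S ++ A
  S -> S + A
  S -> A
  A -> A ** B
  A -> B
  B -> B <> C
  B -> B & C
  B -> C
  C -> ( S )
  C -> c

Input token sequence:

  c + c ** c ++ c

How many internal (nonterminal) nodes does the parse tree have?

[S [S [S [A [B [C c]]]] + [A [A [B [C c]]] ** [B [C c]]]] ++ [A [B [C c]]]]

15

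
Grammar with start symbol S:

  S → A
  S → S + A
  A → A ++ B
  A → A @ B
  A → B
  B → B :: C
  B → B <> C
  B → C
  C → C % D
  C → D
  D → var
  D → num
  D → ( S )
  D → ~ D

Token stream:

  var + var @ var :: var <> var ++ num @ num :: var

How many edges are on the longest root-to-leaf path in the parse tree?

[S [S [A [B [C [D var]]]]] + [A [A [A [A [B [C [D var]]]] @ [B [B [B [C [D var]]] :: [C [D var]]] <> [C [D var]]]] ++ [B [C [D num]]]] @ [B [B [C [D num]]] :: [C [D var]]]]]

9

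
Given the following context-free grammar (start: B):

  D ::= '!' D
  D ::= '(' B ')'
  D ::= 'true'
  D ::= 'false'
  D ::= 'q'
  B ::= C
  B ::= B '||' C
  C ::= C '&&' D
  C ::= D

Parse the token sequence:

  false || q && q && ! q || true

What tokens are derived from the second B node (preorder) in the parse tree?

false || q && q && ! q

[B [B [B [C [D false]]] || [C [C [C [D q]] && [D q]] && [D ! [D q]]]] || [C [D true]]]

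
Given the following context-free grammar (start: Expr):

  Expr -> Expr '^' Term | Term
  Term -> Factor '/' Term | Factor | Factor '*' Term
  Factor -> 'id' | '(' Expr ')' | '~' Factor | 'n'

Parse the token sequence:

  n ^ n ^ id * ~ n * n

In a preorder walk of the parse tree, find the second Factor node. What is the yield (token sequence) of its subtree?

[Expr [Expr [Expr [Term [Factor n]]] ^ [Term [Factor n]]] ^ [Term [Factor id] * [Term [Factor ~ [Factor n]] * [Term [Factor n]]]]]

n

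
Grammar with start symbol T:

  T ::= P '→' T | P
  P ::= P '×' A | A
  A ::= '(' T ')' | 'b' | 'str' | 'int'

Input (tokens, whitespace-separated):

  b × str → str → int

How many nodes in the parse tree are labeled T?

[T [P [P [A b]] × [A str]] → [T [P [A str]] → [T [P [A int]]]]]

3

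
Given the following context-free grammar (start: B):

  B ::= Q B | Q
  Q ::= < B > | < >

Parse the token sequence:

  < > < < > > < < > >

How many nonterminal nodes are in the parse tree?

10

[B [Q < >] [B [Q < [B [Q < >]] >] [B [Q < [B [Q < >]] >]]]]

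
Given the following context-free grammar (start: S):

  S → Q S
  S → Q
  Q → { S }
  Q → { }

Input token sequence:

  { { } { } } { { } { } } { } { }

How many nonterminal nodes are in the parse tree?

[S [Q { [S [Q { }] [S [Q { }]]] }] [S [Q { [S [Q { }] [S [Q { }]]] }] [S [Q { }] [S [Q { }]]]]]

16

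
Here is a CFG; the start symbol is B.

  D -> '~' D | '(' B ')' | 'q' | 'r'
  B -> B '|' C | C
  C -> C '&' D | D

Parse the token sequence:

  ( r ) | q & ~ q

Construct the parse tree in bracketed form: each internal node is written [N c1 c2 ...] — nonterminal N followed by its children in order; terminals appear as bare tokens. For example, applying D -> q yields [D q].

[B [B [C [D ( [B [C [D r]]] )]]] | [C [C [D q]] & [D ~ [D q]]]]

B
B | C
C | C
D | C
( B ) | C
( C ) | C
( D ) | C
( r ) | C
( r ) | C & D
( r ) | D & D
( r ) | q & D
( r ) | q & ~ D
( r ) | q & ~ q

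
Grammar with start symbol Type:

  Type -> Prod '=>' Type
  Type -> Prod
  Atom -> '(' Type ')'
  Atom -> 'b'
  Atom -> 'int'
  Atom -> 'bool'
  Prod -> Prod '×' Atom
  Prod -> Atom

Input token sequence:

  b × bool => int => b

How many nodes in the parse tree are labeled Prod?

[Type [Prod [Prod [Atom b]] × [Atom bool]] => [Type [Prod [Atom int]] => [Type [Prod [Atom b]]]]]

4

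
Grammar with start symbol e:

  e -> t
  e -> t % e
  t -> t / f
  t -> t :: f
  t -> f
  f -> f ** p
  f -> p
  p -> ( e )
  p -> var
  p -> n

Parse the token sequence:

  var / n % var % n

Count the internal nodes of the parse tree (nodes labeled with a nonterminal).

[e [t [t [f [p var]]] / [f [p n]]] % [e [t [f [p var]]] % [e [t [f [p n]]]]]]

15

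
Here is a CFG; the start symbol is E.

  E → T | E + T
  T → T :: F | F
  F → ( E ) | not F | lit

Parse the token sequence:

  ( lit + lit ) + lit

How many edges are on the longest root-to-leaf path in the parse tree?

[E [E [T [F ( [E [E [T [F lit]]] + [T [F lit]]] )]]] + [T [F lit]]]

8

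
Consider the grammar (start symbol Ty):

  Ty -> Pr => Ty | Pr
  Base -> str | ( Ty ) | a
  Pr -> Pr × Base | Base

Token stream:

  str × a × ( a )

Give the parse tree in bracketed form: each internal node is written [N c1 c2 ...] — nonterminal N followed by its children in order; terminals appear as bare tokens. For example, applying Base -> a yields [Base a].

Ty
Pr
Pr × Base
Pr × Base × Base
Base × Base × Base
str × Base × Base
str × a × Base
str × a × ( Ty )
str × a × ( Pr )
str × a × ( Base )
str × a × ( a )

[Ty [Pr [Pr [Pr [Base str]] × [Base a]] × [Base ( [Ty [Pr [Base a]]] )]]]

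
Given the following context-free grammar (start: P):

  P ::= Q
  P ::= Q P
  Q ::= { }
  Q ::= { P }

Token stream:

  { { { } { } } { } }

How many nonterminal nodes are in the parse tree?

10

[P [Q { [P [Q { [P [Q { }] [P [Q { }]]] }] [P [Q { }]]] }]]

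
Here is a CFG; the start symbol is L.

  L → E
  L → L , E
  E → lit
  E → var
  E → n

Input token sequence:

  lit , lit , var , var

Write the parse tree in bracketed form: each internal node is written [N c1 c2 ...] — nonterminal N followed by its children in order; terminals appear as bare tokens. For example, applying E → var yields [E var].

[L [L [L [L [E lit]] , [E lit]] , [E var]] , [E var]]

L
L , E
L , E , E
L , E , E , E
E , E , E , E
lit , E , E , E
lit , lit , E , E
lit , lit , var , E
lit , lit , var , var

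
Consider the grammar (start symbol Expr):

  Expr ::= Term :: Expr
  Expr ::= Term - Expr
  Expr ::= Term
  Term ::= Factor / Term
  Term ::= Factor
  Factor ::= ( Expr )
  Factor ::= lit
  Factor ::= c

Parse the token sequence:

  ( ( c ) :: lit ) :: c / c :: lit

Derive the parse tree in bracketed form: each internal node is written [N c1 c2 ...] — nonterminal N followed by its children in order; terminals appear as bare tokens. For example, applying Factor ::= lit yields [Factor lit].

Expr
Term :: Expr
Factor :: Expr
( Expr ) :: Expr
( Term :: Expr ) :: Expr
( Factor :: Expr ) :: Expr
( ( Expr ) :: Expr ) :: Expr
( ( Term ) :: Expr ) :: Expr
( ( Factor ) :: Expr ) :: Expr
( ( c ) :: Expr ) :: Expr
( ( c ) :: Term ) :: Expr
( ( c ) :: Factor ) :: Expr
( ( c ) :: lit ) :: Expr
( ( c ) :: lit ) :: Term :: Expr
( ( c ) :: lit ) :: Factor / Term :: Expr
( ( c ) :: lit ) :: c / Term :: Expr
( ( c ) :: lit ) :: c / Factor :: Expr
( ( c ) :: lit ) :: c / c :: Expr
( ( c ) :: lit ) :: c / c :: Term
( ( c ) :: lit ) :: c / c :: Factor
( ( c ) :: lit ) :: c / c :: lit

[Expr [Term [Factor ( [Expr [Term [Factor ( [Expr [Term [Factor c]]] )]] :: [Expr [Term [Factor lit]]]] )]] :: [Expr [Term [Factor c] / [Term [Factor c]]] :: [Expr [Term [Factor lit]]]]]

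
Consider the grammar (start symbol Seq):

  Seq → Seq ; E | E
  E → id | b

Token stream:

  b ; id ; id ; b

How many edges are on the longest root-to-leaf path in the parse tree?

5

[Seq [Seq [Seq [Seq [E b]] ; [E id]] ; [E id]] ; [E b]]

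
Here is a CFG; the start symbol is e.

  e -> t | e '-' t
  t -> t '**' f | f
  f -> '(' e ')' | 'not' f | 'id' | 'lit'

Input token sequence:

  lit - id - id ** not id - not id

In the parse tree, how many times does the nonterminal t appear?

5

[e [e [e [e [t [f lit]]] - [t [f id]]] - [t [t [f id]] ** [f not [f id]]]] - [t [f not [f id]]]]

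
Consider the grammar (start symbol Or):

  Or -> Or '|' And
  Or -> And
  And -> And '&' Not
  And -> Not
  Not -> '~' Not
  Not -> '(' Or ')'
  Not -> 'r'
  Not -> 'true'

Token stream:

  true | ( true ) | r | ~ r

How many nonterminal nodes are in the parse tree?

16

[Or [Or [Or [Or [And [Not true]]] | [And [Not ( [Or [And [Not true]]] )]]] | [And [Not r]]] | [And [Not ~ [Not r]]]]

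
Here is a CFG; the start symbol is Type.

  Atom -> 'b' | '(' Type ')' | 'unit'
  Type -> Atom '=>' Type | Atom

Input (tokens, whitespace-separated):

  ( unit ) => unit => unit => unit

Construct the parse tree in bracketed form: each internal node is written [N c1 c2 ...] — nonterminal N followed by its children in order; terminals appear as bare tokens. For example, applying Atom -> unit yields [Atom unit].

Type
Atom => Type
( Type ) => Type
( Atom ) => Type
( unit ) => Type
( unit ) => Atom => Type
( unit ) => unit => Type
( unit ) => unit => Atom => Type
( unit ) => unit => unit => Type
( unit ) => unit => unit => Atom
( unit ) => unit => unit => unit

[Type [Atom ( [Type [Atom unit]] )] => [Type [Atom unit] => [Type [Atom unit] => [Type [Atom unit]]]]]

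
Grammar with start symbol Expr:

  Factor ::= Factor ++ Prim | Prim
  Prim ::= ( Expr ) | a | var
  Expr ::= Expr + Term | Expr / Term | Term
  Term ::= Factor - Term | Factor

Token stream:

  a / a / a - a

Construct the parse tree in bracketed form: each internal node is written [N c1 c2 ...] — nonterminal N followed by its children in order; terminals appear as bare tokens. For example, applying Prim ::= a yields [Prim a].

[Expr [Expr [Expr [Term [Factor [Prim a]]]] / [Term [Factor [Prim a]]]] / [Term [Factor [Prim a]] - [Term [Factor [Prim a]]]]]

Expr
Expr / Term
Expr / Term / Term
Term / Term / Term
Factor / Term / Term
Prim / Term / Term
a / Term / Term
a / Factor / Term
a / Prim / Term
a / a / Term
a / a / Factor - Term
a / a / Prim - Term
a / a / a - Term
a / a / a - Factor
a / a / a - Prim
a / a / a - a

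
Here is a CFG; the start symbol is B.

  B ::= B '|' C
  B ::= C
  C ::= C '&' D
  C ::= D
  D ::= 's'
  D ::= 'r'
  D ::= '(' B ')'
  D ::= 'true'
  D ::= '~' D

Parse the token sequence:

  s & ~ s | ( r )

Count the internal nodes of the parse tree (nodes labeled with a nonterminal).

12

[B [B [C [C [D s]] & [D ~ [D s]]]] | [C [D ( [B [C [D r]]] )]]]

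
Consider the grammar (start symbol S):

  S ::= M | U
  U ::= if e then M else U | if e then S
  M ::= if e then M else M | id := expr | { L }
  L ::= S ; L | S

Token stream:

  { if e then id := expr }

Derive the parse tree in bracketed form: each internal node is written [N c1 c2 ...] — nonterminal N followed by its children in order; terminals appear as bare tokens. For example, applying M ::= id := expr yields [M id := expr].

[S [M { [L [S [U if e then [S [M id := expr]]]]] }]]

S
M
{ L }
{ S }
{ U }
{ if e then S }
{ if e then M }
{ if e then id := expr }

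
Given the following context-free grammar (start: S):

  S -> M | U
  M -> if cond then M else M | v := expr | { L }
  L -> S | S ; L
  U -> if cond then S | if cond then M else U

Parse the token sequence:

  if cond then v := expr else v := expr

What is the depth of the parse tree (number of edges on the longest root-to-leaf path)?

[S [M if cond then [M v := expr] else [M v := expr]]]

3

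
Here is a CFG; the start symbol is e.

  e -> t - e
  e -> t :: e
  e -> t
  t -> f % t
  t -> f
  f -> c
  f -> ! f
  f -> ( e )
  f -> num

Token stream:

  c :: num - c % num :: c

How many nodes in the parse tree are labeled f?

[e [t [f c]] :: [e [t [f num]] - [e [t [f c] % [t [f num]]] :: [e [t [f c]]]]]]

5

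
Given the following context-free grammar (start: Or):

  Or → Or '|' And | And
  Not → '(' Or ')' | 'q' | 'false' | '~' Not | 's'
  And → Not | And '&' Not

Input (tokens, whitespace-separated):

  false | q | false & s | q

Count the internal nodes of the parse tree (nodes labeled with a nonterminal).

14

[Or [Or [Or [Or [And [Not false]]] | [And [Not q]]] | [And [And [Not false]] & [Not s]]] | [And [Not q]]]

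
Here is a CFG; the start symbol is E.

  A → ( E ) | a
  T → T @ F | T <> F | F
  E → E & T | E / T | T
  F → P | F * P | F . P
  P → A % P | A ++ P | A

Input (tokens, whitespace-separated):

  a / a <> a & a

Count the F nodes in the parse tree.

4

[E [E [E [T [F [P [A a]]]]] / [T [T [F [P [A a]]]] <> [F [P [A a]]]]] & [T [F [P [A a]]]]]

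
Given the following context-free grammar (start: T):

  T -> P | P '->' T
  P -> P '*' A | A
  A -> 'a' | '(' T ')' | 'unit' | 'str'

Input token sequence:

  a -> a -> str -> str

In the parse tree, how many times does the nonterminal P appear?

[T [P [A a]] -> [T [P [A a]] -> [T [P [A str]] -> [T [P [A str]]]]]]

4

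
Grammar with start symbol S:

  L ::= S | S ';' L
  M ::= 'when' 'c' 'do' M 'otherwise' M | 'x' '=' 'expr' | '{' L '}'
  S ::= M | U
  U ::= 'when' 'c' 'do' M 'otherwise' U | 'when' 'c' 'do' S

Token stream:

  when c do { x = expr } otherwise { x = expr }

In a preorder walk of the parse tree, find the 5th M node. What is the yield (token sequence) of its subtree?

[S [M when c do [M { [L [S [M x = expr]]] }] otherwise [M { [L [S [M x = expr]]] }]]]

x = expr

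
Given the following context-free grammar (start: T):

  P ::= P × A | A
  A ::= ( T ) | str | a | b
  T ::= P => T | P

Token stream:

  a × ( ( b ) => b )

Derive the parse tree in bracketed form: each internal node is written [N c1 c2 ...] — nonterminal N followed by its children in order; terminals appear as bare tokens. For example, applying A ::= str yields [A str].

[T [P [P [A a]] × [A ( [T [P [A ( [T [P [A b]]] )]] => [T [P [A b]]]] )]]]

T
P
P × A
A × A
a × A
a × ( T )
a × ( P => T )
a × ( A => T )
a × ( ( T ) => T )
a × ( ( P ) => T )
a × ( ( A ) => T )
a × ( ( b ) => T )
a × ( ( b ) => P )
a × ( ( b ) => A )
a × ( ( b ) => b )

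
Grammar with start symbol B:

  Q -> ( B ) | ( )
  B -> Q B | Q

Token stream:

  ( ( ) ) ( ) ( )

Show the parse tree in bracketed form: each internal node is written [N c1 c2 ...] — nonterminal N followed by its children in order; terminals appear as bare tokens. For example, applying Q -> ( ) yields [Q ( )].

B
Q B
( B ) B
( Q ) B
( ( ) ) B
( ( ) ) Q B
( ( ) ) ( ) B
( ( ) ) ( ) Q
( ( ) ) ( ) ( )

[B [Q ( [B [Q ( )]] )] [B [Q ( )] [B [Q ( )]]]]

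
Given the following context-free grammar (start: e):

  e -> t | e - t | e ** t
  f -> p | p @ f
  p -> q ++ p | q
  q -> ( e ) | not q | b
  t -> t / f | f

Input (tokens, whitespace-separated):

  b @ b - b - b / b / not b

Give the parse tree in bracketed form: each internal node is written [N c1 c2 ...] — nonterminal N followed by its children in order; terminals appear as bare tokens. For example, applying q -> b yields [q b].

[e [e [e [t [f [p [q b]] @ [f [p [q b]]]]]] - [t [f [p [q b]]]]] - [t [t [t [f [p [q b]]]] / [f [p [q b]]]] / [f [p [q not [q b]]]]]]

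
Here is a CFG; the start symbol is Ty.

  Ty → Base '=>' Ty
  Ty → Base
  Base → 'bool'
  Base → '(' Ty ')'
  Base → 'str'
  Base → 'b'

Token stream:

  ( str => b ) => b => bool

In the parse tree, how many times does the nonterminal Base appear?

[Ty [Base ( [Ty [Base str] => [Ty [Base b]]] )] => [Ty [Base b] => [Ty [Base bool]]]]

5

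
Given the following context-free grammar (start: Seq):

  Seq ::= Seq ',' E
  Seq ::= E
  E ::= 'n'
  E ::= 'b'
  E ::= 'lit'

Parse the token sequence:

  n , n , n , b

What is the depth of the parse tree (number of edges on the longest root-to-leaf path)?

[Seq [Seq [Seq [Seq [E n]] , [E n]] , [E n]] , [E b]]

5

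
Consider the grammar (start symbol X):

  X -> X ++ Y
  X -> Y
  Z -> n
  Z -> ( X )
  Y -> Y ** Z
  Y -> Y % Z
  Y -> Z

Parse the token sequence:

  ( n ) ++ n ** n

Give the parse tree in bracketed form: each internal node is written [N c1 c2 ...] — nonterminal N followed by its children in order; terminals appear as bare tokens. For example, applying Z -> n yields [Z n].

X
X ++ Y
Y ++ Y
Z ++ Y
( X ) ++ Y
( Y ) ++ Y
( Z ) ++ Y
( n ) ++ Y
( n ) ++ Y ** Z
( n ) ++ Z ** Z
( n ) ++ n ** Z
( n ) ++ n ** n

[X [X [Y [Z ( [X [Y [Z n]]] )]]] ++ [Y [Y [Z n]] ** [Z n]]]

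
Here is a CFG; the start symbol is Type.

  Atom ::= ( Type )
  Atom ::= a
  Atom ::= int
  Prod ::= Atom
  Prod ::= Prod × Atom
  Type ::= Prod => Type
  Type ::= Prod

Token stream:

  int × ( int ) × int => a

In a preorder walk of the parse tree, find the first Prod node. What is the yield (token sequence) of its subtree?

[Type [Prod [Prod [Prod [Atom int]] × [Atom ( [Type [Prod [Atom int]]] )]] × [Atom int]] => [Type [Prod [Atom a]]]]

int × ( int ) × int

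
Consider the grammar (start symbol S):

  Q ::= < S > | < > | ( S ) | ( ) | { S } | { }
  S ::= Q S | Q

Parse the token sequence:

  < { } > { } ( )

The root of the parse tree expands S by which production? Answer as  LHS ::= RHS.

[S [Q < [S [Q { }]] >] [S [Q { }] [S [Q ( )]]]]

S ::= Q S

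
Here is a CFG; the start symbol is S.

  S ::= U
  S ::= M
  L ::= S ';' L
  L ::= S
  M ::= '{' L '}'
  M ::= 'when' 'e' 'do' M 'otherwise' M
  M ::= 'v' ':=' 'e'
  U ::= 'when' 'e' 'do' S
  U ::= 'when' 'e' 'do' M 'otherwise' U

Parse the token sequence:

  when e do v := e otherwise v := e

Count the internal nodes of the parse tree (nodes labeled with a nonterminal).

[S [M when e do [M v := e] otherwise [M v := e]]]

4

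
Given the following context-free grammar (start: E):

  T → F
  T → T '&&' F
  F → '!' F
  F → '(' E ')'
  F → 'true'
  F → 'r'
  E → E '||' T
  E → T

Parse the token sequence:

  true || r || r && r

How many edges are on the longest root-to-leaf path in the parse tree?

[E [E [E [T [F true]]] || [T [F r]]] || [T [T [F r]] && [F r]]]

5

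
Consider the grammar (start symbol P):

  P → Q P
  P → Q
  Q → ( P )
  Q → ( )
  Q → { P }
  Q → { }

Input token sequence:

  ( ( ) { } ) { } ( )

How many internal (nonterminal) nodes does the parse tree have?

10

[P [Q ( [P [Q ( )] [P [Q { }]]] )] [P [Q { }] [P [Q ( )]]]]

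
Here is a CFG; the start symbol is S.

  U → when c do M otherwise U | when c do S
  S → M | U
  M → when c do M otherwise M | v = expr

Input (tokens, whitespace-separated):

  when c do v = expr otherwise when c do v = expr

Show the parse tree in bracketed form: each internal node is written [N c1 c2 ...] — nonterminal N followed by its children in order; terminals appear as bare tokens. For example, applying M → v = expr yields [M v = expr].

S
U
when c do M otherwise U
when c do v = expr otherwise U
when c do v = expr otherwise when c do S
when c do v = expr otherwise when c do M
when c do v = expr otherwise when c do v = expr

[S [U when c do [M v = expr] otherwise [U when c do [S [M v = expr]]]]]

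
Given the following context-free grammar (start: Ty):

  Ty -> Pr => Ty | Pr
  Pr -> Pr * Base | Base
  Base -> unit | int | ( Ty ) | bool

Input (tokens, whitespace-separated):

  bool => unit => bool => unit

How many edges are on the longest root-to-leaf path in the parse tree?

[Ty [Pr [Base bool]] => [Ty [Pr [Base unit]] => [Ty [Pr [Base bool]] => [Ty [Pr [Base unit]]]]]]

6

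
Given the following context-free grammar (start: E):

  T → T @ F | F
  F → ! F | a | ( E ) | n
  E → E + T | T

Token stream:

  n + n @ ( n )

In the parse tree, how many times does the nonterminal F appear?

4

[E [E [T [F n]]] + [T [T [F n]] @ [F ( [E [T [F n]]] )]]]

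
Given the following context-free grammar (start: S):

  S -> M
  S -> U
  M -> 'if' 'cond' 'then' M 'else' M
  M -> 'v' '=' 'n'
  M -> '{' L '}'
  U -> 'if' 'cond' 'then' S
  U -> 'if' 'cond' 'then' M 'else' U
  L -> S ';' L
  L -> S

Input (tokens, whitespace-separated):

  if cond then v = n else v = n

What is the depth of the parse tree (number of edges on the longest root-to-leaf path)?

[S [M if cond then [M v = n] else [M v = n]]]

3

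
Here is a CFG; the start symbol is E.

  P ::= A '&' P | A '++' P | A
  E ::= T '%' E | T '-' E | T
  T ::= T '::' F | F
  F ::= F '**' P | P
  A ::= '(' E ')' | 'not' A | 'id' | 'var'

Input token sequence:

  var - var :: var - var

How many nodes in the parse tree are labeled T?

4

[E [T [F [P [A var]]]] - [E [T [T [F [P [A var]]]] :: [F [P [A var]]]] - [E [T [F [P [A var]]]]]]]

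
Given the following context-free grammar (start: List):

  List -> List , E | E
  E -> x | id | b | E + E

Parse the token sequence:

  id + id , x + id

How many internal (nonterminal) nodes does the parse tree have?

[List [List [E [E id] + [E id]]] , [E [E x] + [E id]]]

8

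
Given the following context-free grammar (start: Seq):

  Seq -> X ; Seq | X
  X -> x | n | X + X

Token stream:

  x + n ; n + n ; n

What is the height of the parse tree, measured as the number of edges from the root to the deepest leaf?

4

[Seq [X [X x] + [X n]] ; [Seq [X [X n] + [X n]] ; [Seq [X n]]]]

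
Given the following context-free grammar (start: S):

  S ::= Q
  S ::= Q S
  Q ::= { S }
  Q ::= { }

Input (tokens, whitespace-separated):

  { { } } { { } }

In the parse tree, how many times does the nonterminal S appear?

4

[S [Q { [S [Q { }]] }] [S [Q { [S [Q { }]] }]]]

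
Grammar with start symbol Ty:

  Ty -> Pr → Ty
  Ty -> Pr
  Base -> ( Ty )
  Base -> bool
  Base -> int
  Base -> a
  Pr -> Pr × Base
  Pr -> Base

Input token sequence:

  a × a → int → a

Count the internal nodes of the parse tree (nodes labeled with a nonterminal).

[Ty [Pr [Pr [Base a]] × [Base a]] → [Ty [Pr [Base int]] → [Ty [Pr [Base a]]]]]

11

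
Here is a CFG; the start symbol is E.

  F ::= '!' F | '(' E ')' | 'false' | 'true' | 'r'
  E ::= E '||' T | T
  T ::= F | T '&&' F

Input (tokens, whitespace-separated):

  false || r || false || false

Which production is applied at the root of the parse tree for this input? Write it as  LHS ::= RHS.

[E [E [E [E [T [F false]]] || [T [F r]]] || [T [F false]]] || [T [F false]]]

E ::= E '||' T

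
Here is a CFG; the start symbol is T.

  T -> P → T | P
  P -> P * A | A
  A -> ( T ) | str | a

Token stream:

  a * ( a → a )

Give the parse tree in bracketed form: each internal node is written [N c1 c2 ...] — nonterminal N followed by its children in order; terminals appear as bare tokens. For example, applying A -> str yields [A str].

T
P
P * A
A * A
a * A
a * ( T )
a * ( P → T )
a * ( A → T )
a * ( a → T )
a * ( a → P )
a * ( a → A )
a * ( a → a )

[T [P [P [A a]] * [A ( [T [P [A a]] → [T [P [A a]]]] )]]]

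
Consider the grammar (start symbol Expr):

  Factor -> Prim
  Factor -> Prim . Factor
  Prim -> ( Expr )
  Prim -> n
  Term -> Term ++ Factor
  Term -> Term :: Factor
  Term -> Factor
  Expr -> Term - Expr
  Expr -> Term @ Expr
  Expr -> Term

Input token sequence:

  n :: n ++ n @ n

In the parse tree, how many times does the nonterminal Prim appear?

4

[Expr [Term [Term [Term [Factor [Prim n]]] :: [Factor [Prim n]]] ++ [Factor [Prim n]]] @ [Expr [Term [Factor [Prim n]]]]]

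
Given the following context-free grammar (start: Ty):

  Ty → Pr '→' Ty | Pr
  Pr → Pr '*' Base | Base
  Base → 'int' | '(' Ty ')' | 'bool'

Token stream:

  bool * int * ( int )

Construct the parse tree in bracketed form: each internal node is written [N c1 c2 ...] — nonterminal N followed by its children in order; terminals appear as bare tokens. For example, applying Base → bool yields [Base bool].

[Ty [Pr [Pr [Pr [Base bool]] * [Base int]] * [Base ( [Ty [Pr [Base int]]] )]]]

Ty
Pr
Pr * Base
Pr * Base * Base
Base * Base * Base
bool * Base * Base
bool * int * Base
bool * int * ( Ty )
bool * int * ( Pr )
bool * int * ( Base )
bool * int * ( int )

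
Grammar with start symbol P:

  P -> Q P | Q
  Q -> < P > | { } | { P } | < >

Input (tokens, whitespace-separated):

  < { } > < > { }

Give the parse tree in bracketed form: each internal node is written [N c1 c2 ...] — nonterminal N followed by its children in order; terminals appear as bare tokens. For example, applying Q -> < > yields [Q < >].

P
Q P
< P > P
< Q > P
< { } > P
< { } > Q P
< { } > < > P
< { } > < > Q
< { } > < > { }

[P [Q < [P [Q { }]] >] [P [Q < >] [P [Q { }]]]]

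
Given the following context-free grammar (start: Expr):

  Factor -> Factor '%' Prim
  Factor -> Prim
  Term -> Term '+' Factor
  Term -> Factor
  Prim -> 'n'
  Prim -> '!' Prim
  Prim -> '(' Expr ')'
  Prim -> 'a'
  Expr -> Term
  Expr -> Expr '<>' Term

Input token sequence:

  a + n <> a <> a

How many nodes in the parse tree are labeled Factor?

4

[Expr [Expr [Expr [Term [Term [Factor [Prim a]]] + [Factor [Prim n]]]] <> [Term [Factor [Prim a]]]] <> [Term [Factor [Prim a]]]]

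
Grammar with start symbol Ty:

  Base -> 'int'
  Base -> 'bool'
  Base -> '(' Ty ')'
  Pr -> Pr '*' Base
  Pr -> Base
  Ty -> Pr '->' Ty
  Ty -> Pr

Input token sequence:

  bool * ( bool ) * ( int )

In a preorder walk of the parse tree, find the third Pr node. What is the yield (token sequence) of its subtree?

bool

[Ty [Pr [Pr [Pr [Base bool]] * [Base ( [Ty [Pr [Base bool]]] )]] * [Base ( [Ty [Pr [Base int]]] )]]]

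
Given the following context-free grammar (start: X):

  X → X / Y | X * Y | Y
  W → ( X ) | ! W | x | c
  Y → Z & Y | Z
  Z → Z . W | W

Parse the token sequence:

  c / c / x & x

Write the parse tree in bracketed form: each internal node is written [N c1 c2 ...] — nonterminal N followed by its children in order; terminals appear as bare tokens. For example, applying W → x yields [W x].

X
X / Y
X / Y / Y
Y / Y / Y
Z / Y / Y
W / Y / Y
c / Y / Y
c / Z / Y
c / W / Y
c / c / Y
c / c / Z & Y
c / c / W & Y
c / c / x & Y
c / c / x & Z
c / c / x & W
c / c / x & x

[X [X [X [Y [Z [W c]]]] / [Y [Z [W c]]]] / [Y [Z [W x]] & [Y [Z [W x]]]]]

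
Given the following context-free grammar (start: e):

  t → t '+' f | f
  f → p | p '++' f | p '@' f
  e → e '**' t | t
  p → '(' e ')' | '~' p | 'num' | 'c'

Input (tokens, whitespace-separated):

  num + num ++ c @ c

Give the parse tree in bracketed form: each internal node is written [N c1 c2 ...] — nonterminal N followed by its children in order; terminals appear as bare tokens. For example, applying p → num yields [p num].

e
t
t + f
f + f
p + f
num + f
num + p ++ f
num + num ++ f
num + num ++ p @ f
num + num ++ c @ f
num + num ++ c @ p
num + num ++ c @ c

[e [t [t [f [p num]]] + [f [p num] ++ [f [p c] @ [f [p c]]]]]]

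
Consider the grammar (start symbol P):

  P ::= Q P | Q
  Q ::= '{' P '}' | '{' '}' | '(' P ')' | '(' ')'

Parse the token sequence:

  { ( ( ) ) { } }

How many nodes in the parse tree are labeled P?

[P [Q { [P [Q ( [P [Q ( )]] )] [P [Q { }]]] }]]

4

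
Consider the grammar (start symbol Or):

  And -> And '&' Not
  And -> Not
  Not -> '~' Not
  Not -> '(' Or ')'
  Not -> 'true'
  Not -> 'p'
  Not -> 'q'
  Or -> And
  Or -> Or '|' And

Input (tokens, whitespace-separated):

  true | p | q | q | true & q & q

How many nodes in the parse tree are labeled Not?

[Or [Or [Or [Or [Or [And [Not true]]] | [And [Not p]]] | [And [Not q]]] | [And [Not q]]] | [And [And [And [Not true]] & [Not q]] & [Not q]]]

7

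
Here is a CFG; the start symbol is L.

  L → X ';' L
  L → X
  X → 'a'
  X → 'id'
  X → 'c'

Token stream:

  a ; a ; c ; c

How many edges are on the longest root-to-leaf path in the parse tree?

[L [X a] ; [L [X a] ; [L [X c] ; [L [X c]]]]]

5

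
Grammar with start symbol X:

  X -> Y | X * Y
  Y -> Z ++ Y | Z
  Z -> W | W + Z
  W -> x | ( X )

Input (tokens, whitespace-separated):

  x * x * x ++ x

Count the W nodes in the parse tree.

4

[X [X [X [Y [Z [W x]]]] * [Y [Z [W x]]]] * [Y [Z [W x]] ++ [Y [Z [W x]]]]]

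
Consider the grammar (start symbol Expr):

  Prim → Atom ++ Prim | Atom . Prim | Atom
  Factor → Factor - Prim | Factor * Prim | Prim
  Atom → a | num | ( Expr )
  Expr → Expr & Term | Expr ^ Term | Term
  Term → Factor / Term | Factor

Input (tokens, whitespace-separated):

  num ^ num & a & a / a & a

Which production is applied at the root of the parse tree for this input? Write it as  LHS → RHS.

[Expr [Expr [Expr [Expr [Expr [Term [Factor [Prim [Atom num]]]]] ^ [Term [Factor [Prim [Atom num]]]]] & [Term [Factor [Prim [Atom a]]]]] & [Term [Factor [Prim [Atom a]]] / [Term [Factor [Prim [Atom a]]]]]] & [Term [Factor [Prim [Atom a]]]]]

Expr → Expr & Term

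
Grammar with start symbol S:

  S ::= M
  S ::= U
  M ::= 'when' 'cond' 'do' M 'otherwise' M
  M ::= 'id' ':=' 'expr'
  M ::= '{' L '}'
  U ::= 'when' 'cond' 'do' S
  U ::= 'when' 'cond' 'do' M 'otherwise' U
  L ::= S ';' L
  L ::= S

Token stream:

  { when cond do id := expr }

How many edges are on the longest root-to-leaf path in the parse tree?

[S [M { [L [S [U when cond do [S [M id := expr]]]]] }]]

7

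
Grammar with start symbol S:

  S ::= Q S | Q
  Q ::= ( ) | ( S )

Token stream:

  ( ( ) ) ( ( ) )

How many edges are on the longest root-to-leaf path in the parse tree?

[S [Q ( [S [Q ( )]] )] [S [Q ( [S [Q ( )]] )]]]

5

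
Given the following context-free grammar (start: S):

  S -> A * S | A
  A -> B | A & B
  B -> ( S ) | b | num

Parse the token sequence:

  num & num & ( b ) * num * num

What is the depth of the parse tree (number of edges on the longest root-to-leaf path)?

6

[S [A [A [A [B num]] & [B num]] & [B ( [S [A [B b]]] )]] * [S [A [B num]] * [S [A [B num]]]]]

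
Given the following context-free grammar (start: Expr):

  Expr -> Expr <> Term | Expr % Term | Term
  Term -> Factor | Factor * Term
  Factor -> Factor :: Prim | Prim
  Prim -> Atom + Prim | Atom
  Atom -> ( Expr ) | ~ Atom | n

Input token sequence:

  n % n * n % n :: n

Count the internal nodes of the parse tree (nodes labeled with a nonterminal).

[Expr [Expr [Expr [Term [Factor [Prim [Atom n]]]]] % [Term [Factor [Prim [Atom n]]] * [Term [Factor [Prim [Atom n]]]]]] % [Term [Factor [Factor [Prim [Atom n]]] :: [Prim [Atom n]]]]]

22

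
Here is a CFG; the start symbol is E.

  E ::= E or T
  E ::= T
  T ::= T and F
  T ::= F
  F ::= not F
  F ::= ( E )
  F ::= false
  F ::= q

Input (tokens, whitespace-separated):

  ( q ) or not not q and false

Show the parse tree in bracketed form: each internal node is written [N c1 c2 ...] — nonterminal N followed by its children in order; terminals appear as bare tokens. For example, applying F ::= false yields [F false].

[E [E [T [F ( [E [T [F q]]] )]]] or [T [T [F not [F not [F q]]]] and [F false]]]

E
E or T
T or T
F or T
( E ) or T
( T ) or T
( F ) or T
( q ) or T
( q ) or T and F
( q ) or F and F
( q ) or not F and F
( q ) or not not F and F
( q ) or not not q and F
( q ) or not not q and false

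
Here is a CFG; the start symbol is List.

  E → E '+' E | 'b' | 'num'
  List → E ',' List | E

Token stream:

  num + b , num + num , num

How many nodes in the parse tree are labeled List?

3

[List [E [E num] + [E b]] , [List [E [E num] + [E num]] , [List [E num]]]]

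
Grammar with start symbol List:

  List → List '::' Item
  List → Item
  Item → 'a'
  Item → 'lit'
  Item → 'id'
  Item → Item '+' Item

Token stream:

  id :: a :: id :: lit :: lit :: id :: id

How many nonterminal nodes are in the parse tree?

[List [List [List [List [List [List [List [Item id]] :: [Item a]] :: [Item id]] :: [Item lit]] :: [Item lit]] :: [Item id]] :: [Item id]]

14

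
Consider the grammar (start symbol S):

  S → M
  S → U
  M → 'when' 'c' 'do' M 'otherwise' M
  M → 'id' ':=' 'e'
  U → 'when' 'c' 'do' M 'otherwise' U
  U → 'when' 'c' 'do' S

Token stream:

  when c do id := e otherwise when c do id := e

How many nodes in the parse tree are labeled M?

2

[S [U when c do [M id := e] otherwise [U when c do [S [M id := e]]]]]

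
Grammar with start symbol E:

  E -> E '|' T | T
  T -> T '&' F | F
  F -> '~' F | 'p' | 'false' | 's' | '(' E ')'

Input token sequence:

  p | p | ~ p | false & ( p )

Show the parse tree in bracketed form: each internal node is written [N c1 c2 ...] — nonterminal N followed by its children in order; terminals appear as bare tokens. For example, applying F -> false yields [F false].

E
E | T
E | T | T
E | T | T | T
T | T | T | T
F | T | T | T
p | T | T | T
p | F | T | T
p | p | T | T
p | p | F | T
p | p | ~ F | T
p | p | ~ p | T
p | p | ~ p | T & F
p | p | ~ p | F & F
p | p | ~ p | false & F
p | p | ~ p | false & ( E )
p | p | ~ p | false & ( T )
p | p | ~ p | false & ( F )
p | p | ~ p | false & ( p )

[E [E [E [E [T [F p]]] | [T [F p]]] | [T [F ~ [F p]]]] | [T [T [F false]] & [F ( [E [T [F p]]] )]]]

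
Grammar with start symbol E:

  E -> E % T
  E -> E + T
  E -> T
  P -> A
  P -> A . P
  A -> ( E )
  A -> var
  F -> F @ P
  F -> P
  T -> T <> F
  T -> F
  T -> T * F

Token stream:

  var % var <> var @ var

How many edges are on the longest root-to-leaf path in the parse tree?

[E [E [T [F [P [A var]]]]] % [T [T [F [P [A var]]]] <> [F [F [P [A var]]] @ [P [A var]]]]]

6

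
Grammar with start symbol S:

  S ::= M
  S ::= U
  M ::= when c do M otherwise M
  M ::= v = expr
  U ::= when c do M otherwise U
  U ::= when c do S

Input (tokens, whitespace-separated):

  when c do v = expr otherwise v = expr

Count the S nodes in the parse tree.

1

[S [M when c do [M v = expr] otherwise [M v = expr]]]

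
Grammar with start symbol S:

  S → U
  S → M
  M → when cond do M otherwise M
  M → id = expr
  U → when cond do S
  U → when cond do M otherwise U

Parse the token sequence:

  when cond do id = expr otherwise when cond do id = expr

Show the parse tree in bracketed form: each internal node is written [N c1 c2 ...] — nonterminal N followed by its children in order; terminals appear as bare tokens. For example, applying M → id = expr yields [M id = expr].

[S [U when cond do [M id = expr] otherwise [U when cond do [S [M id = expr]]]]]

S
U
when cond do M otherwise U
when cond do id = expr otherwise U
when cond do id = expr otherwise when cond do S
when cond do id = expr otherwise when cond do M
when cond do id = expr otherwise when cond do id = expr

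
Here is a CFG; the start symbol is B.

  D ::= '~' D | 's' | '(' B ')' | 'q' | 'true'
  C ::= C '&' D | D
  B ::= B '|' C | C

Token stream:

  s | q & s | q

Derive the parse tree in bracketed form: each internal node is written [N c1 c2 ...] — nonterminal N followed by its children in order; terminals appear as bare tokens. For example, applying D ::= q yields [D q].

B
B | C
B | C | C
C | C | C
D | C | C
s | C | C
s | C & D | C
s | D & D | C
s | q & D | C
s | q & s | C
s | q & s | D
s | q & s | q

[B [B [B [C [D s]]] | [C [C [D q]] & [D s]]] | [C [D q]]]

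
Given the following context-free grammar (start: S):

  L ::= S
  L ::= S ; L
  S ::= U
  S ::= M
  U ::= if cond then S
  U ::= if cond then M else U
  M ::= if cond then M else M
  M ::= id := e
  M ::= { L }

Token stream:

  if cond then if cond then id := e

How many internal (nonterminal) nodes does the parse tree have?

[S [U if cond then [S [U if cond then [S [M id := e]]]]]]

6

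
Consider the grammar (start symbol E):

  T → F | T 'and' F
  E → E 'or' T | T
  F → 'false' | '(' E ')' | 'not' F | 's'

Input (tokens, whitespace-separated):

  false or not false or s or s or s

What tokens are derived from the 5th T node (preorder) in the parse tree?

[E [E [E [E [E [T [F false]]] or [T [F not [F false]]]] or [T [F s]]] or [T [F s]]] or [T [F s]]]

s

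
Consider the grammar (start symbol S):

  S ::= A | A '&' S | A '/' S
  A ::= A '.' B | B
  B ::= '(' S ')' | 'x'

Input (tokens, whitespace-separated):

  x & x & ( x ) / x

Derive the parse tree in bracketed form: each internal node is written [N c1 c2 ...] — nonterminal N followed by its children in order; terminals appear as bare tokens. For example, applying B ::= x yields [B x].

[S [A [B x]] & [S [A [B x]] & [S [A [B ( [S [A [B x]]] )]] / [S [A [B x]]]]]]

S
A & S
B & S
x & S
x & A & S
x & B & S
x & x & S
x & x & A / S
x & x & B / S
x & x & ( S ) / S
x & x & ( A ) / S
x & x & ( B ) / S
x & x & ( x ) / S
x & x & ( x ) / A
x & x & ( x ) / B
x & x & ( x ) / x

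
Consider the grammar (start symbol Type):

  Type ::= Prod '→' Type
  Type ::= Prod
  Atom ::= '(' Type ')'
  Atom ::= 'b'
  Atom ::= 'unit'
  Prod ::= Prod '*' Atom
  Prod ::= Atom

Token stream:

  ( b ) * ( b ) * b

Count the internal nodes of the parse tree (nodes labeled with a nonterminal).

13

[Type [Prod [Prod [Prod [Atom ( [Type [Prod [Atom b]]] )]] * [Atom ( [Type [Prod [Atom b]]] )]] * [Atom b]]]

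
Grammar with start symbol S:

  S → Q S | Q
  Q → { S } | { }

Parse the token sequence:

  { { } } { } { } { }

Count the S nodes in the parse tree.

5

[S [Q { [S [Q { }]] }] [S [Q { }] [S [Q { }] [S [Q { }]]]]]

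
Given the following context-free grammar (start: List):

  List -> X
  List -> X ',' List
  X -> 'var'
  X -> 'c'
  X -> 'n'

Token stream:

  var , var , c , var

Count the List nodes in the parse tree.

4

[List [X var] , [List [X var] , [List [X c] , [List [X var]]]]]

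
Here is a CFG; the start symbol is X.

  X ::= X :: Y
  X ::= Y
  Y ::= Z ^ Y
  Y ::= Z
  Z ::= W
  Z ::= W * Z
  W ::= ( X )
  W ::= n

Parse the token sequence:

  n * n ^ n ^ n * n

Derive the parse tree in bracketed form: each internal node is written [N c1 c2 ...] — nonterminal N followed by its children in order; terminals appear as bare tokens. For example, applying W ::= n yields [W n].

X
Y
Z ^ Y
W * Z ^ Y
n * Z ^ Y
n * W ^ Y
n * n ^ Y
n * n ^ Z ^ Y
n * n ^ W ^ Y
n * n ^ n ^ Y
n * n ^ n ^ Z
n * n ^ n ^ W * Z
n * n ^ n ^ n * Z
n * n ^ n ^ n * W
n * n ^ n ^ n * n

[X [Y [Z [W n] * [Z [W n]]] ^ [Y [Z [W n]] ^ [Y [Z [W n] * [Z [W n]]]]]]]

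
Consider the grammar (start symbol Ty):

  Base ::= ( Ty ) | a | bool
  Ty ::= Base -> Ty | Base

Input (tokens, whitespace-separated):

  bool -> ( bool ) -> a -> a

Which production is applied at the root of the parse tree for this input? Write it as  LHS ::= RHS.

[Ty [Base bool] -> [Ty [Base ( [Ty [Base bool]] )] -> [Ty [Base a] -> [Ty [Base a]]]]]

Ty ::= Base -> Ty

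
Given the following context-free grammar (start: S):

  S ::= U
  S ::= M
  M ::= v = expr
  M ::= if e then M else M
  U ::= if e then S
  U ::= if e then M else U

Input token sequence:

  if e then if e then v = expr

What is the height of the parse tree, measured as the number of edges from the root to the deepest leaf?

6

[S [U if e then [S [U if e then [S [M v = expr]]]]]]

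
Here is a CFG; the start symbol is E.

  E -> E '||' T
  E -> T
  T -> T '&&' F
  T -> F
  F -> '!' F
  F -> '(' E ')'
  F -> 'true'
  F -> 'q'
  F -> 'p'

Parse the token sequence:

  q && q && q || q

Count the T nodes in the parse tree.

4

[E [E [T [T [T [F q]] && [F q]] && [F q]]] || [T [F q]]]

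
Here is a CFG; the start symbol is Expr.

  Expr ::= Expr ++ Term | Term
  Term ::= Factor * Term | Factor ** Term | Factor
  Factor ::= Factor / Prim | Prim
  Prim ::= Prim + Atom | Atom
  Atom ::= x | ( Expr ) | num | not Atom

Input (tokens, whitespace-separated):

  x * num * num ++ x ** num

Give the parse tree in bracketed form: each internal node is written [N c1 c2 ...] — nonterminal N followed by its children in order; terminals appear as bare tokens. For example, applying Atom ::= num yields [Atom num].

Expr
Expr ++ Term
Term ++ Term
Factor * Term ++ Term
Prim * Term ++ Term
Atom * Term ++ Term
x * Term ++ Term
x * Factor * Term ++ Term
x * Prim * Term ++ Term
x * Atom * Term ++ Term
x * num * Term ++ Term
x * num * Factor ++ Term
x * num * Prim ++ Term
x * num * Atom ++ Term
x * num * num ++ Term
x * num * num ++ Factor ** Term
x * num * num ++ Prim ** Term
x * num * num ++ Atom ** Term
x * num * num ++ x ** Term
x * num * num ++ x ** Factor
x * num * num ++ x ** Prim
x * num * num ++ x ** Atom
x * num * num ++ x ** num

[Expr [Expr [Term [Factor [Prim [Atom x]]] * [Term [Factor [Prim [Atom num]]] * [Term [Factor [Prim [Atom num]]]]]]] ++ [Term [Factor [Prim [Atom x]]] ** [Term [Factor [Prim [Atom num]]]]]]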